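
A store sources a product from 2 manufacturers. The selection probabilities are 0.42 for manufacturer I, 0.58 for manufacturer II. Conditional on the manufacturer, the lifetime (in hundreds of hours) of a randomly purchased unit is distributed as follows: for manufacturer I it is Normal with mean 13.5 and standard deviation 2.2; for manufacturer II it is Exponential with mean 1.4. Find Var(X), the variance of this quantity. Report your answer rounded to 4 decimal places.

38.8351

Per component, I: μ=13.5, E[X²]=187.09; II: μ=1.4, E[X²]=3.92.
E[X] = 0.42·13.5 + 0.58·1.4 = 6.482.
E[X²] = 0.42·187.09 + 0.58·3.92 = 80.8514.
Var(X) = E[X²] − (E[X])² = 80.8514 − 42.0163 = 38.8351.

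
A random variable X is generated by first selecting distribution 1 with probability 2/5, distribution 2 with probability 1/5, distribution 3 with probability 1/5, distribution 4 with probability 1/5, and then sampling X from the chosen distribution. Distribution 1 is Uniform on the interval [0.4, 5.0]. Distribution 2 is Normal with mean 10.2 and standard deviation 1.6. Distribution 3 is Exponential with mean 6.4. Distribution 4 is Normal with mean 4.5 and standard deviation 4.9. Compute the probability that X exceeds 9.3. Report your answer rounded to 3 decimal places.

Conditional on each component, P(X > 9.3): 1: 0; 2: 0.713112; 3: 0.233838; 4: 0.163644.
By total probability, P(X > 9.3) = 0.4·0 + 0.2·0.713112 + 0.2·0.233838 + 0.2·0.163644 = 0.222119.

0.222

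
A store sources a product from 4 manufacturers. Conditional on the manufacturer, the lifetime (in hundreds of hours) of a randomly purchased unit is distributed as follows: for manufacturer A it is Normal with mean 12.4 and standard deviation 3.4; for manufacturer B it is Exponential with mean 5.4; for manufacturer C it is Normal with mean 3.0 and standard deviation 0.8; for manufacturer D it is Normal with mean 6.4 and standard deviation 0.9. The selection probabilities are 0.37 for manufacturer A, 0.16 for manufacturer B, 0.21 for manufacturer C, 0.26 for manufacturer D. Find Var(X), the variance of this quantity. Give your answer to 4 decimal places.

23.3837

Per component, A: μ=12.4, E[X²]=165.32; B: μ=5.4, E[X²]=58.32; C: μ=3, E[X²]=9.64; D: μ=6.4, E[X²]=41.77.
E[X] = 0.37·12.4 + 0.16·5.4 + 0.21·3 + 0.26·6.4 = 7.746.
E[X²] = 0.37·165.32 + 0.16·58.32 + 0.21·9.64 + 0.26·41.77 = 83.3842.
Var(X) = E[X²] − (E[X])² = 83.3842 − 60.0005 = 23.3837.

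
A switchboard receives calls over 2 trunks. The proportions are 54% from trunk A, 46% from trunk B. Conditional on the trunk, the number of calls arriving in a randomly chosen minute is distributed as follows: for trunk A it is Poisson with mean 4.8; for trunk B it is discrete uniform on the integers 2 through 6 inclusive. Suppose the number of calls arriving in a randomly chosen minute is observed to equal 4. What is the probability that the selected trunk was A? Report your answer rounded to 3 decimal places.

Likelihoods P(X=4 | ·): A: 0.182029; B: 0.2.
Posterior ∝ prior × likelihood. Numerator for A: 0.54·0.182029 = 0.0982956.
Normalizing constant: 0.54·0.182029 + 0.46·0.2 = 0.190296.
P(A | observation) = 0.0982956 / 0.190296 = 0.516542.

0.517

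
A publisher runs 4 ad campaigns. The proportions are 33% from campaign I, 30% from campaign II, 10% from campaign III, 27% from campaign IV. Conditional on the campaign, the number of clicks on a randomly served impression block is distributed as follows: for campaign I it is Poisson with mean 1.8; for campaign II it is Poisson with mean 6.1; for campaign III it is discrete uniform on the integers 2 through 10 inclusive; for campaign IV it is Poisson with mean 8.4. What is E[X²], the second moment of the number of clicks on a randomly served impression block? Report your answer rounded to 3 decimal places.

40.242

For each component E[X²] = Var + (mean)², giving I: 5.04; II: 43.31; III: 42.6667; IV: 78.96.
Overall E[X²] = 0.33·5.04 + 0.3·43.31 + 0.1·42.6667 + 0.27·78.96 = 40.2421.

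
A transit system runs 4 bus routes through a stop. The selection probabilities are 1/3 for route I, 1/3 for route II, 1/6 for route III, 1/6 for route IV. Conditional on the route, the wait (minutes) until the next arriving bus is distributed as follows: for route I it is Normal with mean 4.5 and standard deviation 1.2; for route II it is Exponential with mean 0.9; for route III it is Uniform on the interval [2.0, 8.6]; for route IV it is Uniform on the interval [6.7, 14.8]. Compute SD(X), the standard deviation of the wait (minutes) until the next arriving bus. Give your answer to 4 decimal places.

3.6336

Per component, I: μ=4.5, E[X²]=21.69; II: μ=0.9, E[X²]=1.62; III: μ=5.3, E[X²]=31.72; IV: μ=10.75, E[X²]=121.03.
E[X] = 0.333333·4.5 + 0.333333·0.9 + 0.166667·5.3 + 0.166667·10.75 = 4.475.
E[X²] = 0.333333·21.69 + 0.333333·1.62 + 0.166667·31.72 + 0.166667·121.03 = 33.2283.
Var(X) = E[X²] − (E[X])² = 33.2283 − 20.0256 = 13.2027.
SD(X) = √13.2027 = 3.63355.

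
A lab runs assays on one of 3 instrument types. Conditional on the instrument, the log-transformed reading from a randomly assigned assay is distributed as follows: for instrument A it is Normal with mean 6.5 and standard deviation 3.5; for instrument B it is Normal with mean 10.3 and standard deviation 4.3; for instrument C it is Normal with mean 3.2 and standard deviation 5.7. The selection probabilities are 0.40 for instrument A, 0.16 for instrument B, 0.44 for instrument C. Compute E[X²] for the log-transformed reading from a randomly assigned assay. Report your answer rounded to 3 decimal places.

For each component E[X²] = Var + (mean)², giving A: 54.5; B: 124.58; C: 42.73.
Overall E[X²] = 0.4·54.5 + 0.16·124.58 + 0.44·42.73 = 60.534.

60.534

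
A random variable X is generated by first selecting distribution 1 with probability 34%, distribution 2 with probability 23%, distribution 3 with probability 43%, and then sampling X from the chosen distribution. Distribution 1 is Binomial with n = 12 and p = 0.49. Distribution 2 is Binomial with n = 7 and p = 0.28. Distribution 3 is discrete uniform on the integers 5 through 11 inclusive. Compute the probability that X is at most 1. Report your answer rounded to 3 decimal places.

Conditional on each component, P(X ≤ 1): 1: 0.00387947; 2: 0.373362; 3: 0.
By total probability, P(X ≤ 1) = 0.34·0.00387947 + 0.23·0.373362 + 0.43·0 = 0.0871922.

0.087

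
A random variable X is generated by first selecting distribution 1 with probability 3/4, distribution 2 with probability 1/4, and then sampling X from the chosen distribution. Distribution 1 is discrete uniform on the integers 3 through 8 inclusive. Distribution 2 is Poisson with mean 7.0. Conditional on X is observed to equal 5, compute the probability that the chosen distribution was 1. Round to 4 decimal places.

0.7965

Likelihoods P(X=5 | ·): 1: 0.166667; 2: 0.127717.
Posterior ∝ prior × likelihood. Numerator for 1: 0.75·0.166667 = 0.125.
Normalizing constant: 0.75·0.166667 + 0.25·0.127717 = 0.156929.
P(1 | observation) = 0.125 / 0.156929 = 0.796538.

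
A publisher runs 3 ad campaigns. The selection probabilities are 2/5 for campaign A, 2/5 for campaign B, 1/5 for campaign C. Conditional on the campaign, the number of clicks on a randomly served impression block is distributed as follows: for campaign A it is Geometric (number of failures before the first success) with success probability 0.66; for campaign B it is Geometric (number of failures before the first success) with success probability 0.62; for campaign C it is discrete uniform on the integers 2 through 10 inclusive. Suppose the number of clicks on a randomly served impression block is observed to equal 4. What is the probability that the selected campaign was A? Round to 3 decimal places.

Likelihoods P(X=4 | ·): A: 0.00881982; B: 0.0129278; C: 0.111111.
Posterior ∝ prior × likelihood. Numerator for A: 0.4·0.00881982 = 0.00352793.
Normalizing constant: 0.4·0.00881982 + 0.4·0.0129278 + 0.2·0.111111 = 0.0309213.
P(A | observation) = 0.00352793 / 0.0309213 = 0.114094.

0.114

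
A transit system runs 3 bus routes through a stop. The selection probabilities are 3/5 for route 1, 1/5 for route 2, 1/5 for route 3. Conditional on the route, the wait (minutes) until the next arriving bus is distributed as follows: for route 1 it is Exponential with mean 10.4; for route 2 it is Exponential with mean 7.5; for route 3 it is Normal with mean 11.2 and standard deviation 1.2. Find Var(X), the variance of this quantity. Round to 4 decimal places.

Per component, 1: μ=10.4, E[X²]=216.32; 2: μ=7.5, E[X²]=112.5; 3: μ=11.2, E[X²]=126.88.
E[X] = 0.6·10.4 + 0.2·7.5 + 0.2·11.2 = 9.98.
E[X²] = 0.6·216.32 + 0.2·112.5 + 0.2·126.88 = 177.668.
Var(X) = E[X²] − (E[X])² = 177.668 − 99.6004 = 78.0676.

78.0676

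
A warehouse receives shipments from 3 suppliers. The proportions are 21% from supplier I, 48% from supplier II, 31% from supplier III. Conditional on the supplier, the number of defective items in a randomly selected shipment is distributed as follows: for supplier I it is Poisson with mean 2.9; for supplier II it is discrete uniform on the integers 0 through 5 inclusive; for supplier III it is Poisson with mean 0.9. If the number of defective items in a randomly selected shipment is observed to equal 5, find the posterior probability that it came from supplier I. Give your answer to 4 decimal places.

0.1968

Likelihoods P(X=5 | ·): I: 0.0940491; II: 0.166667; III: 0.00200063.
Posterior ∝ prior × likelihood. Numerator for I: 0.21·0.0940491 = 0.0197503.
Normalizing constant: 0.21·0.0940491 + 0.48·0.166667 + 0.31·0.00200063 = 0.100371.
P(I | observation) = 0.0197503 / 0.100371 = 0.196774.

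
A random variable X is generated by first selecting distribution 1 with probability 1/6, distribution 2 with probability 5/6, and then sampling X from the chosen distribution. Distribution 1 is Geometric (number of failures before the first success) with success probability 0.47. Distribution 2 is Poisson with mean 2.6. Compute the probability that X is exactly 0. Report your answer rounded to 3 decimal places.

Conditional on each component, P(X = 0): 1: 0.47; 2: 0.0742736.
By total probability, P(X = 0) = 0.166667·0.47 + 0.833333·0.0742736 = 0.140228.

0.140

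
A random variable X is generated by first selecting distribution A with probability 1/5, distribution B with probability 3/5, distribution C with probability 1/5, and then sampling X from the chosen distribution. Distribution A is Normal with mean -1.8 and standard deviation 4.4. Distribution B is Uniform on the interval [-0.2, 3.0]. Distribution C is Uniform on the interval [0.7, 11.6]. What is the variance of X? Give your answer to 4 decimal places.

Per component, A: μ=-1.8, E[X²]=22.6; B: μ=1.4, E[X²]=2.81333; C: μ=6.15, E[X²]=47.7233.
E[X] = 0.2·-1.8 + 0.6·1.4 + 0.2·6.15 = 1.71.
E[X²] = 0.2·22.6 + 0.6·2.81333 + 0.2·47.7233 = 15.7527.
Var(X) = E[X²] − (E[X])² = 15.7527 − 2.9241 = 12.8286.

12.8286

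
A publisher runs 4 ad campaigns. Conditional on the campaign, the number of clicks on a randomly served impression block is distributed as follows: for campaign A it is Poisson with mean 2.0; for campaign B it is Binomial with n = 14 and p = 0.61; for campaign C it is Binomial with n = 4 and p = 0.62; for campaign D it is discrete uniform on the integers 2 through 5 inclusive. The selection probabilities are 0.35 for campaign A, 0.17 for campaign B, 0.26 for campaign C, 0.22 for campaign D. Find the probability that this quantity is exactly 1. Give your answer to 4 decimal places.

Conditional on each campaign, P(X = 1): A: 0.270671; B: 4.1238e-05; C: 0.136083; D: 0.
By total probability, P(X = 1) = 0.35·0.270671 + 0.17·4.1238e-05 + 0.26·0.136083 + 0.22·0 = 0.130123.

0.1301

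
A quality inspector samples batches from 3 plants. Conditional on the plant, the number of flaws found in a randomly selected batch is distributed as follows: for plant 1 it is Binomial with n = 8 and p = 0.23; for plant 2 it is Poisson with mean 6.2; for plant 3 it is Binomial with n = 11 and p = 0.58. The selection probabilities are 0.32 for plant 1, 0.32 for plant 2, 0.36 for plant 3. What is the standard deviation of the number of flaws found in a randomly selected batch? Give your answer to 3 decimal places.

Per component, 1: μ=1.84, E[X²]=4.8024; 2: μ=6.2, E[X²]=44.64; 3: μ=6.38, E[X²]=43.384.
E[X] = 0.32·1.84 + 0.32·6.2 + 0.36·6.38 = 4.8696.
E[X²] = 0.32·4.8024 + 0.32·44.64 + 0.36·43.384 = 31.4398.
Var(X) = E[X²] − (E[X])² = 31.4398 − 23.713 = 7.7268.
SD(X) = √7.7268 = 2.77971.

2.780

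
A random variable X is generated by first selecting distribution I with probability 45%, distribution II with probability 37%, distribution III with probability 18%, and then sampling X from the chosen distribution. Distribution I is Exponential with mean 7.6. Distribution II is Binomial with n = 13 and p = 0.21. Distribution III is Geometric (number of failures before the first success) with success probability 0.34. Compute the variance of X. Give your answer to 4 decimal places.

Per component, I: μ=7.6, E[X²]=115.52; II: μ=2.73, E[X²]=9.6096; III: μ=1.94118, E[X²]=9.47751.
E[X] = 0.45·7.6 + 0.37·2.73 + 0.18·1.94118 = 4.77951.
E[X²] = 0.45·115.52 + 0.37·9.6096 + 0.18·9.47751 = 57.2455.
Var(X) = E[X²] − (E[X])² = 57.2455 − 22.8437 = 34.4018.

34.4018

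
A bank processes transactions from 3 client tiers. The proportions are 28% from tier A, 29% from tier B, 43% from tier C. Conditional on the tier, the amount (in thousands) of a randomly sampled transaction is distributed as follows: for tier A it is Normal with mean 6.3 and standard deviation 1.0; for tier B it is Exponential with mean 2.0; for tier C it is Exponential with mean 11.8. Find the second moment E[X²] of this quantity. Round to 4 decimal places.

133.4596

For each component E[X²] = Var + (mean)², giving A: 40.69; B: 8; C: 278.48.
Overall E[X²] = 0.28·40.69 + 0.29·8 + 0.43·278.48 = 133.46.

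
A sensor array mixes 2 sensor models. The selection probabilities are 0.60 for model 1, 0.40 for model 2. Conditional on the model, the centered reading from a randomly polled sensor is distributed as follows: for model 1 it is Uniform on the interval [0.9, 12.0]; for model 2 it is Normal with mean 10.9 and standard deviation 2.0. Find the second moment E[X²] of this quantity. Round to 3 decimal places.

80.246

For each component E[X²] = Var + (mean)², giving 1: 51.87; 2: 122.81.
Overall E[X²] = 0.6·51.87 + 0.4·122.81 = 80.246.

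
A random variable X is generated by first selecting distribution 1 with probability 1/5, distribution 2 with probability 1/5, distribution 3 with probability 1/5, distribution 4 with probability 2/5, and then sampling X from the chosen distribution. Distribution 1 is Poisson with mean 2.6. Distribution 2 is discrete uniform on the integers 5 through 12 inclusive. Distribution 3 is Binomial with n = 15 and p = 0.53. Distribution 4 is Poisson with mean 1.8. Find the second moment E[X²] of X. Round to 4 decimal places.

For each component E[X²] = Var + (mean)², giving 1: 9.36; 2: 77.5; 3: 66.939; 4: 5.04.
Overall E[X²] = 0.2·9.36 + 0.2·77.5 + 0.2·66.939 + 0.4·5.04 = 32.7758.

32.7758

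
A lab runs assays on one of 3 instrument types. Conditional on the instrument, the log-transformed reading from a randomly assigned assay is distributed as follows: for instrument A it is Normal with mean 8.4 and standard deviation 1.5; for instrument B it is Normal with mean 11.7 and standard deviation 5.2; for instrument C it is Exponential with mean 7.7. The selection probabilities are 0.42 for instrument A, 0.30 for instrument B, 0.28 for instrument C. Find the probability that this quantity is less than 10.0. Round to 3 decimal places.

0.675

Conditional on each instrument, P(X < 10.0): A: 0.856939; B: 0.371863; C: 0.727114.
By total probability, P(X < 10.0) = 0.42·0.856939 + 0.3·0.371863 + 0.28·0.727114 = 0.675065.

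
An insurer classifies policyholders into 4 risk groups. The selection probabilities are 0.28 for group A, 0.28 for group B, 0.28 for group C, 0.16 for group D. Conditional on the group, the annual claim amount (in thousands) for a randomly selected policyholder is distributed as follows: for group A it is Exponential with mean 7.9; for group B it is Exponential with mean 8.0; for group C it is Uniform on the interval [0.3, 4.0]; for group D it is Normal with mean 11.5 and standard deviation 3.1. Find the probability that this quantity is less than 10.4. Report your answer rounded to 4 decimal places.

0.7464

Conditional on each group, P(X < 10.4): A: 0.731916; B: 0.727468; C: 1; D: 0.361355.
By total probability, P(X < 10.4) = 0.28·0.731916 + 0.28·0.727468 + 0.28·1 + 0.16·0.361355 = 0.746444.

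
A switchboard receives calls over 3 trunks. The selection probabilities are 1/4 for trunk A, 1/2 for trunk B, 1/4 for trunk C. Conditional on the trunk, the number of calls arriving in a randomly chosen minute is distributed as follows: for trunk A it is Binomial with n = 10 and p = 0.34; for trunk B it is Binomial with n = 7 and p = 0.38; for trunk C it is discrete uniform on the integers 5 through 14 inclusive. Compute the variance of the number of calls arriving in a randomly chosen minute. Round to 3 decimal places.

11.690

Per component, A: μ=3.4, E[X²]=13.804; B: μ=2.66, E[X²]=8.7248; C: μ=9.5, E[X²]=98.5.
E[X] = 0.25·3.4 + 0.5·2.66 + 0.25·9.5 = 4.555.
E[X²] = 0.25·13.804 + 0.5·8.7248 + 0.25·98.5 = 32.4384.
Var(X) = E[X²] − (E[X])² = 32.4384 − 20.748 = 11.6904.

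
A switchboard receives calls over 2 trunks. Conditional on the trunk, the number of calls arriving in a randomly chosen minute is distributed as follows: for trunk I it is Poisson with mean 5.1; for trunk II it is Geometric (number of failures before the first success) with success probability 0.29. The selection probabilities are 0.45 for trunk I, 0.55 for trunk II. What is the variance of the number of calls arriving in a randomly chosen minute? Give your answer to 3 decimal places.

Per component, I: μ=5.1, E[X²]=31.11; II: μ=2.44828, E[X²]=14.4364.
E[X] = 0.45·5.1 + 0.55·2.44828 = 3.64155.
E[X²] = 0.45·31.11 + 0.55·14.4364 = 21.9395.
Var(X) = E[X²] − (E[X])² = 21.9395 − 13.2609 = 8.67861.

8.679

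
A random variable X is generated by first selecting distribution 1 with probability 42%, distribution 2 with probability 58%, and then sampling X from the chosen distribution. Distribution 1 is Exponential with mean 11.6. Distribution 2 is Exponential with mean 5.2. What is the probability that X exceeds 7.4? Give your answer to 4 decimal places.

Conditional on each component, P(X > 7.4): 1: 0.528385; 2: 0.240971.
By total probability, P(X > 7.4) = 0.42·0.528385 + 0.58·0.240971 = 0.361685.

0.3617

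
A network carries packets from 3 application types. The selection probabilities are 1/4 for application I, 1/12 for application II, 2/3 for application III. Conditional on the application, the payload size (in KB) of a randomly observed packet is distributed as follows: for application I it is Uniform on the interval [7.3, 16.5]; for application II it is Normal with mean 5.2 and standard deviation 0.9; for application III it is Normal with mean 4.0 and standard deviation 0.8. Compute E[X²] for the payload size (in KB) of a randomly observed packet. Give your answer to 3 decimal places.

For each component E[X²] = Var + (mean)², giving I: 148.663; II: 27.85; III: 16.64.
Overall E[X²] = 0.25·148.663 + 0.0833333·27.85 + 0.666667·16.64 = 50.58.

50.580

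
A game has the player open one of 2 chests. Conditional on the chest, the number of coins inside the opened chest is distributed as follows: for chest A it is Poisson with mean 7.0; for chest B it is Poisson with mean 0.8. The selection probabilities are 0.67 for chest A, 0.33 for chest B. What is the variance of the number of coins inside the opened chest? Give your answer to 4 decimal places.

13.4531

Per component, A: μ=7, E[X²]=56; B: μ=0.8, E[X²]=1.44.
E[X] = 0.67·7 + 0.33·0.8 = 4.954.
E[X²] = 0.67·56 + 0.33·1.44 = 37.9952.
Var(X) = E[X²] − (E[X])² = 37.9952 − 24.5421 = 13.4531.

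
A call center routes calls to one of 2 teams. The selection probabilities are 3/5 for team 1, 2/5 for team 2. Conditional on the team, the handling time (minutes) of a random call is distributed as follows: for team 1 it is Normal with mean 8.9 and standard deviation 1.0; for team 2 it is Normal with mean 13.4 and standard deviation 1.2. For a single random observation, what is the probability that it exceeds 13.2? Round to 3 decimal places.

0.226

Conditional on each team, P(X > 13.2): 1: 8.53991e-06; 2: 0.566184.
By total probability, P(X > 13.2) = 0.6·8.53991e-06 + 0.4·0.566184 = 0.226479.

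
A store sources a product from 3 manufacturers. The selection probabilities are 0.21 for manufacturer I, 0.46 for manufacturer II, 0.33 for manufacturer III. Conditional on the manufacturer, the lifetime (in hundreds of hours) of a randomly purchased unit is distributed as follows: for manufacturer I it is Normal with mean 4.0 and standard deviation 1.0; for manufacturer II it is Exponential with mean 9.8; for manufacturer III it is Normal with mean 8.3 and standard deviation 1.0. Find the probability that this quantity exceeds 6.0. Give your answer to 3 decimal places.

Conditional on each manufacturer, P(X > 6.0): I: 0.0227501; II: 0.542132; III: 0.989276.
By total probability, P(X > 6.0) = 0.21·0.0227501 + 0.46·0.542132 + 0.33·0.989276 = 0.58062.

0.581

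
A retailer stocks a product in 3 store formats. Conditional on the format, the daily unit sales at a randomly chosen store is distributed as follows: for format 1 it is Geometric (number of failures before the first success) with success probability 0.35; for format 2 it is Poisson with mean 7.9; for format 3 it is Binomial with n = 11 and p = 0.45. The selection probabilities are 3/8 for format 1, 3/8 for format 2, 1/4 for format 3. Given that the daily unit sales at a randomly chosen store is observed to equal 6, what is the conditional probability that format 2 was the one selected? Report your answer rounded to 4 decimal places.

0.4466

Likelihoods P(X=6 | ·): 1: 0.0263966; 2: 0.125171; 3: 0.193077.
Posterior ∝ prior × likelihood. Numerator for 2: 0.375·0.125171 = 0.0469391.
Normalizing constant: 0.375·0.0263966 + 0.375·0.125171 + 0.25·0.193077 = 0.105107.
P(2 | observation) = 0.0469391 / 0.105107 = 0.446584.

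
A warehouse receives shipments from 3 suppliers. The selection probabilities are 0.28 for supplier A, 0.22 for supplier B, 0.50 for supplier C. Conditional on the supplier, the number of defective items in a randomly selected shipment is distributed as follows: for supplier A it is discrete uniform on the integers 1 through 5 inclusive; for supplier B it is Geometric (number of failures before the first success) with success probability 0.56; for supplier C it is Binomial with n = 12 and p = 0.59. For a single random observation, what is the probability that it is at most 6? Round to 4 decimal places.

0.6801

Conditional on each supplier, P(X ≤ 6): A: 1; B: 0.996807; C: 0.361591.
By total probability, P(X ≤ 6) = 0.28·1 + 0.22·0.996807 + 0.5·0.361591 = 0.680093.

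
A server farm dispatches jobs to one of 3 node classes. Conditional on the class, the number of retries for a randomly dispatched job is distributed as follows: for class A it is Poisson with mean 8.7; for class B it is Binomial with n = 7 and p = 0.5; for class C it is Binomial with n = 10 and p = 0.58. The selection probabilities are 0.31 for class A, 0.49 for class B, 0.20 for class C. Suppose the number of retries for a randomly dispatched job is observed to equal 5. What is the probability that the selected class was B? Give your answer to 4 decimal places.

Likelihoods P(X=5 | ·): A: 0.0691915; B: 0.164062; C: 0.216166.
Posterior ∝ prior × likelihood. Numerator for B: 0.49·0.164062 = 0.0803906.
Normalizing constant: 0.31·0.0691915 + 0.49·0.164062 + 0.2·0.216166 = 0.145073.
P(B | observation) = 0.0803906 / 0.145073 = 0.554139.

0.5541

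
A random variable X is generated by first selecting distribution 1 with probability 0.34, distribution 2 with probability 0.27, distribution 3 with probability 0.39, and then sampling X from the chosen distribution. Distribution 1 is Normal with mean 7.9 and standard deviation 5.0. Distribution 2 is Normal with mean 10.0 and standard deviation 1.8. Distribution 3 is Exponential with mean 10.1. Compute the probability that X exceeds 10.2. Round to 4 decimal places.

Conditional on each component, P(X > 10.2): 1: 0.322758; 2: 0.455764; 3: 0.364255.
By total probability, P(X > 10.2) = 0.34·0.322758 + 0.27·0.455764 + 0.39·0.364255 = 0.374854.

0.3749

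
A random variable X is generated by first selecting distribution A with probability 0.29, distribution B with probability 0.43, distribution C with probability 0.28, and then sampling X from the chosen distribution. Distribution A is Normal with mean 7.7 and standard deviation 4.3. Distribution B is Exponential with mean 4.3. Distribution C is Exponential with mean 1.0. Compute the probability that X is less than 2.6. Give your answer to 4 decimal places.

Conditional on each component, P(X < 2.6): A: 0.117802; B: 0.453735; C: 0.925726.
By total probability, P(X < 2.6) = 0.29·0.117802 + 0.43·0.453735 + 0.28·0.925726 = 0.488472.

0.4885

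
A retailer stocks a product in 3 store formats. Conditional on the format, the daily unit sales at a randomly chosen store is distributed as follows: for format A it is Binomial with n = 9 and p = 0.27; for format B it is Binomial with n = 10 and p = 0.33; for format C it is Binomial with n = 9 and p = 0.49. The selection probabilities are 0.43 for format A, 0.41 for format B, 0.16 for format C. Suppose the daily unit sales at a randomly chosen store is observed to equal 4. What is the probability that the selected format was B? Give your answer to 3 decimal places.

Likelihoods P(X=4 | ·): A: 0.138816; B: 0.225281; C: 0.250614.
Posterior ∝ prior × likelihood. Numerator for B: 0.41·0.225281 = 0.0923651.
Normalizing constant: 0.43·0.138816 + 0.41·0.225281 + 0.16·0.250614 = 0.192154.
P(B | observation) = 0.0923651 / 0.192154 = 0.480682.

0.481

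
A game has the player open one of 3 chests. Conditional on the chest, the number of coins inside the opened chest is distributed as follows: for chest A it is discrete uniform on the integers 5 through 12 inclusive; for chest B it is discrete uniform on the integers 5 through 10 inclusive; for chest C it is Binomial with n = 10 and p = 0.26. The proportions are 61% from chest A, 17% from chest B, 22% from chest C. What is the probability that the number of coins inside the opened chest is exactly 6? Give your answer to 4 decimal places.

0.1089

Conditional on each chest, P(X = 6): A: 0.125; B: 0.166667; C: 0.019453.
By total probability, P(X = 6) = 0.61·0.125 + 0.17·0.166667 + 0.22·0.019453 = 0.108863.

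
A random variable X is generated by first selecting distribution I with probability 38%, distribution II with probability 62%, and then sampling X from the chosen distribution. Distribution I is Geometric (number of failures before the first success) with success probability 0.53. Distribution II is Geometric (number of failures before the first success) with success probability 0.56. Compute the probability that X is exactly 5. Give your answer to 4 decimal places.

0.0103

Conditional on each component, P(X = 5): I: 0.0121553; II: 0.00923531.
By total probability, P(X = 5) = 0.38·0.0121553 + 0.62·0.00923531 = 0.0103449.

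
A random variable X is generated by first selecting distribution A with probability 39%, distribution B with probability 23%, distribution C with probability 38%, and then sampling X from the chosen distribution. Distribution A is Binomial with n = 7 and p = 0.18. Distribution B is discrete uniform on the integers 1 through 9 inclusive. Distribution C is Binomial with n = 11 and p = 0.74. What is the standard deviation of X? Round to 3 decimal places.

Per component, A: μ=1.26, E[X²]=2.6208; B: μ=5, E[X²]=31.6667; C: μ=8.14, E[X²]=68.376.
E[X] = 0.39·1.26 + 0.23·5 + 0.38·8.14 = 4.7346.
E[X²] = 0.39·2.6208 + 0.23·31.6667 + 0.38·68.376 = 34.2883.
Var(X) = E[X²] − (E[X])² = 34.2883 − 22.4164 = 11.8719.
SD(X) = √11.8719 = 3.44556.

3.446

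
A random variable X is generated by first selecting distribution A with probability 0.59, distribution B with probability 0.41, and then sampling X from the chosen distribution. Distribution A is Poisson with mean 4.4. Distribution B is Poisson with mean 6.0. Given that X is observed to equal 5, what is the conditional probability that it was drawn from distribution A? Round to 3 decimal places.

0.602

Likelihoods P(X=5 | ·): A: 0.168728; B: 0.160623.
Posterior ∝ prior × likelihood. Numerator for A: 0.59·0.168728 = 0.0995493.
Normalizing constant: 0.59·0.168728 + 0.41·0.160623 = 0.165405.
P(A | observation) = 0.0995493 / 0.165405 = 0.601853.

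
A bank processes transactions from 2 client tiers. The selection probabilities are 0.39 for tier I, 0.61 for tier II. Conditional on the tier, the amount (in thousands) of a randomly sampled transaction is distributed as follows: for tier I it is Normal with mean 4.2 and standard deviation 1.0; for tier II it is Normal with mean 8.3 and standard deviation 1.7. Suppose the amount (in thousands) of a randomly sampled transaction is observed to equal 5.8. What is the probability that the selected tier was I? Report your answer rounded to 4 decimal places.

Likelihoods f(5.8 | ·): I: 0.110921; II: 0.0795888.
Posterior ∝ prior × likelihood. Numerator for I: 0.39·0.110921 = 0.0432591.
Normalizing constant: 0.39·0.110921 + 0.61·0.0795888 = 0.0918083.
P(I | observation) = 0.0432591 / 0.0918083 = 0.47119.

0.4712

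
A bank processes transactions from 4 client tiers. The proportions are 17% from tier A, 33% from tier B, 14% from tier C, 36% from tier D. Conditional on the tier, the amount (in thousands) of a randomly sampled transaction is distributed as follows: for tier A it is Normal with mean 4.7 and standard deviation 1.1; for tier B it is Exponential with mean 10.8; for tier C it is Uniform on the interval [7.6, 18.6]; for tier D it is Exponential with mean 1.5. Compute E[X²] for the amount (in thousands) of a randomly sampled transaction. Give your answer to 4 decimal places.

108.0005

For each component E[X²] = Var + (mean)², giving A: 23.3; B: 233.28; C: 181.693; D: 4.5.
Overall E[X²] = 0.17·23.3 + 0.33·233.28 + 0.14·181.693 + 0.36·4.5 = 108.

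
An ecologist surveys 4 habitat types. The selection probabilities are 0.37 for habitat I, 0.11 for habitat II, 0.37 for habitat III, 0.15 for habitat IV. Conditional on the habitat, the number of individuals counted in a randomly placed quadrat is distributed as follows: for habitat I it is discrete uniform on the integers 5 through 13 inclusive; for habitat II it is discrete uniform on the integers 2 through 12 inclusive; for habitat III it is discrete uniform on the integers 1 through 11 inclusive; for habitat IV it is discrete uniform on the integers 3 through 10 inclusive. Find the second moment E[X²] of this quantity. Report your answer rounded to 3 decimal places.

63.072

For each component E[X²] = Var + (mean)², giving I: 87.6667; II: 59; III: 46; IV: 47.5.
Overall E[X²] = 0.37·87.6667 + 0.11·59 + 0.37·46 + 0.15·47.5 = 63.0717.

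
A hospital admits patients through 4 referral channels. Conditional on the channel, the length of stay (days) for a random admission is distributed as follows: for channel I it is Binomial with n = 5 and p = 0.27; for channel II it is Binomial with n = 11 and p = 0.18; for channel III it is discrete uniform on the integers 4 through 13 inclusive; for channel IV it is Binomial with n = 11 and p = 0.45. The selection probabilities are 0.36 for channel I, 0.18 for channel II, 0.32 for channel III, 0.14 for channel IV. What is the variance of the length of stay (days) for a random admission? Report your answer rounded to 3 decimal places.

13.472

Per component, I: μ=1.35, E[X²]=2.808; II: μ=1.98, E[X²]=5.544; III: μ=8.5, E[X²]=80.5; IV: μ=4.95, E[X²]=27.225.
E[X] = 0.36·1.35 + 0.18·1.98 + 0.32·8.5 + 0.14·4.95 = 4.2554.
E[X²] = 0.36·2.808 + 0.18·5.544 + 0.32·80.5 + 0.14·27.225 = 31.5803.
Var(X) = E[X²] − (E[X])² = 31.5803 − 18.1084 = 13.4719.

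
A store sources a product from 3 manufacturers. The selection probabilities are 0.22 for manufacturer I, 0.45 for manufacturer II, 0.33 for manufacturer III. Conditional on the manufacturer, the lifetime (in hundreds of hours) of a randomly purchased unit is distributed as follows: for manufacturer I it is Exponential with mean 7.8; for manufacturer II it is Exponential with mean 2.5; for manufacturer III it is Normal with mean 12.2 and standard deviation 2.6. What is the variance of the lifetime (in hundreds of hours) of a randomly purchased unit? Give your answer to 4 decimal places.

Per component, I: μ=7.8, E[X²]=121.68; II: μ=2.5, E[X²]=12.5; III: μ=12.2, E[X²]=155.6.
E[X] = 0.22·7.8 + 0.45·2.5 + 0.33·12.2 = 6.867.
E[X²] = 0.22·121.68 + 0.45·12.5 + 0.33·155.6 = 83.7426.
Var(X) = E[X²] − (E[X])² = 83.7426 − 47.1557 = 36.5869.

36.5869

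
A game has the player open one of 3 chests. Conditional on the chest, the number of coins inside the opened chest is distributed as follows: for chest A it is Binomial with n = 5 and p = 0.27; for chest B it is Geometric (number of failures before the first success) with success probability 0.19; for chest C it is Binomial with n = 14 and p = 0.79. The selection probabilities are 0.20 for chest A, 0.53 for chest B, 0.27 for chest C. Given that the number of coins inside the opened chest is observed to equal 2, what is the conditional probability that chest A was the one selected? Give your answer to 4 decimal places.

0.4619

Likelihoods P(X=2 | ·): A: 0.283593; B: 0.124659; C: 4.1776e-07.
Posterior ∝ prior × likelihood. Numerator for A: 0.2·0.283593 = 0.0567187.
Normalizing constant: 0.2·0.283593 + 0.53·0.124659 + 0.27·4.1776e-07 = 0.122788.
P(A | observation) = 0.0567187 / 0.122788 = 0.461923.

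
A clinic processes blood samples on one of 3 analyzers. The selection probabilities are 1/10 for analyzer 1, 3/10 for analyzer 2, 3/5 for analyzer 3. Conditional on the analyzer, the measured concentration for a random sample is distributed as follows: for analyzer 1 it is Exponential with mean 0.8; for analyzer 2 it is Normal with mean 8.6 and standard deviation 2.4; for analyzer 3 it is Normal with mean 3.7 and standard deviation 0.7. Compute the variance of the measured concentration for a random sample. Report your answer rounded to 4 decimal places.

8.7376

Per component, 1: μ=0.8, E[X²]=1.28; 2: μ=8.6, E[X²]=79.72; 3: μ=3.7, E[X²]=14.18.
E[X] = 0.1·0.8 + 0.3·8.6 + 0.6·3.7 = 4.88.
E[X²] = 0.1·1.28 + 0.3·79.72 + 0.6·14.18 = 32.552.
Var(X) = E[X²] − (E[X])² = 32.552 − 23.8144 = 8.7376.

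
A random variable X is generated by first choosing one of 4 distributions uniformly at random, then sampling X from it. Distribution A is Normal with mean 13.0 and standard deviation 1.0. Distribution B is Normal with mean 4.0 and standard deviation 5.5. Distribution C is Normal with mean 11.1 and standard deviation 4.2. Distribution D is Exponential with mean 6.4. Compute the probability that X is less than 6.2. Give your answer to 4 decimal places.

Conditional on each component, P(X < 6.2): A: 5.23098e-12; B: 0.655422; C: 0.121673; D: 0.620443.
By total probability, P(X < 6.2) = 0.25·5.23098e-12 + 0.25·0.655422 + 0.25·0.121673 + 0.25·0.620443 = 0.349384.

0.3494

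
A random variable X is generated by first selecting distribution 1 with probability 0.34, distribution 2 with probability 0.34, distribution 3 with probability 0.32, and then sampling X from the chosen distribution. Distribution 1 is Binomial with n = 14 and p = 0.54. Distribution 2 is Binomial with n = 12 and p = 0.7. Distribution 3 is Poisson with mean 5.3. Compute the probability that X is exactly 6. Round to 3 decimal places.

Conditional on each component, P(X = 6): 1: 0.149273; 2: 0.0792479; 3: 0.15366.
By total probability, P(X = 6) = 0.34·0.149273 + 0.34·0.0792479 + 0.32·0.15366 = 0.126868.

0.127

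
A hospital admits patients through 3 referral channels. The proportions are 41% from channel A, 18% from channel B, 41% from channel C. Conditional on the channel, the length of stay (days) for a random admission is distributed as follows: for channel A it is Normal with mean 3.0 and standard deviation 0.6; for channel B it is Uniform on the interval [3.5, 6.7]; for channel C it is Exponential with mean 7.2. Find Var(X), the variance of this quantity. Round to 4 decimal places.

Per component, A: μ=3, E[X²]=9.36; B: μ=5.1, E[X²]=26.8633; C: μ=7.2, E[X²]=103.68.
E[X] = 0.41·3 + 0.18·5.1 + 0.41·7.2 = 5.1.
E[X²] = 0.41·9.36 + 0.18·26.8633 + 0.41·103.68 = 51.1818.
Var(X) = E[X²] − (E[X])² = 51.1818 − 26.01 = 25.1718.

25.1718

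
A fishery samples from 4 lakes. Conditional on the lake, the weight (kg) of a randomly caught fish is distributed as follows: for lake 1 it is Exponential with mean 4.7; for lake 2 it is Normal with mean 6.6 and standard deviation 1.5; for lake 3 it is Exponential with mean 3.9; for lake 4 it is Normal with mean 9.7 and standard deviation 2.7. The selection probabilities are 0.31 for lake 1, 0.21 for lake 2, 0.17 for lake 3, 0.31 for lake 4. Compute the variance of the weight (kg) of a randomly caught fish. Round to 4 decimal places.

Per component, 1: μ=4.7, E[X²]=44.18; 2: μ=6.6, E[X²]=45.81; 3: μ=3.9, E[X²]=30.42; 4: μ=9.7, E[X²]=101.38.
E[X] = 0.31·4.7 + 0.21·6.6 + 0.17·3.9 + 0.31·9.7 = 6.513.
E[X²] = 0.31·44.18 + 0.21·45.81 + 0.17·30.42 + 0.31·101.38 = 59.9151.
Var(X) = E[X²] − (E[X])² = 59.9151 − 42.4192 = 17.4959.

17.4959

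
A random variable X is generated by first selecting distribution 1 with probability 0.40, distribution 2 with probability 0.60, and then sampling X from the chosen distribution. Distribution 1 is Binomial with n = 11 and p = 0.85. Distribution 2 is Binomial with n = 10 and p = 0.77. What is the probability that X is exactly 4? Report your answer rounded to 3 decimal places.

0.007

Conditional on each component, P(X = 4): 1: 0.000294326; 2: 0.0109282.
By total probability, P(X = 4) = 0.4·0.000294326 + 0.6·0.0109282 = 0.00667466.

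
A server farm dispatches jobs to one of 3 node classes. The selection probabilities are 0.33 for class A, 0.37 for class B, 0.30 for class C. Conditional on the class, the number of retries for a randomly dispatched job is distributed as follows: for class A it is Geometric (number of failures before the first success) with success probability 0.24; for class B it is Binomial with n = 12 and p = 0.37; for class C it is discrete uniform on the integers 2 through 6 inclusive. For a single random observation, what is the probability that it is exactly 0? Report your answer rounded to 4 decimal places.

0.0806

Conditional on each class, P(X = 0): A: 0.24; B: 0.00390919; C: 0.
By total probability, P(X = 0) = 0.33·0.24 + 0.37·0.00390919 + 0.3·0 = 0.0806464.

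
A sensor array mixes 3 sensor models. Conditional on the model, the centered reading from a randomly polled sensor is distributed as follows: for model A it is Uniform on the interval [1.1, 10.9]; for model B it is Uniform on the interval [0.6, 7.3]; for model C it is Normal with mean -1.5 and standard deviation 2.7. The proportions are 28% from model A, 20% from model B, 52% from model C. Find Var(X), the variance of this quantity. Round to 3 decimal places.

18.294

Per component, A: μ=6, E[X²]=44.0033; B: μ=3.95, E[X²]=19.3433; C: μ=-1.5, E[X²]=9.54.
E[X] = 0.28·6 + 0.2·3.95 + 0.52·-1.5 = 1.69.
E[X²] = 0.28·44.0033 + 0.2·19.3433 + 0.52·9.54 = 21.1504.
Var(X) = E[X²] − (E[X])² = 21.1504 − 2.8561 = 18.2943.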